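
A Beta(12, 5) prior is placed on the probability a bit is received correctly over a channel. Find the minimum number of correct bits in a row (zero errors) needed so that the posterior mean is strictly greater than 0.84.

k = 15

After k correct bits and 0 errors the posterior is Beta(12+k, 5), with mean (12+k)/(12+5+k).
Set (12+k)/(17+k) > 0.84 and solve: k > (0.84·17 − 12)/(1 − 0.84) = 14.250.
The smallest integer exceeding 14.250 is 15, and checking k=15: (27)/(32) = 0.8438 > 0.84.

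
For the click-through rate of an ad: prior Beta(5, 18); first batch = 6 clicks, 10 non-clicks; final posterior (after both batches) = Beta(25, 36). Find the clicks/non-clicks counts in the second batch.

Sequential conjugate updates are equivalent to a single update on the pooled data, so total successes = posterior α − prior α and total failures = posterior β − prior β.
Total across both batches: 25−5=20 clicks, 36−18=18 non-clicks.
Subtract the first batch: 20−6=14 clicks and 18−10=8 non-clicks.

14 clicks and 8 non-clicks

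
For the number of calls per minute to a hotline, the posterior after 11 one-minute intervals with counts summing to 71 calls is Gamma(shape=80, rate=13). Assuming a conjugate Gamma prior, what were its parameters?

A Gamma(α, β) prior (rate parametrization) on a Poisson rate with n observations summing to S gives posterior Gamma(α+S, β+n).
So α = 80 − 71 = 9 and β = 13 − 11 = 2.

Gamma(shape=9, rate=2)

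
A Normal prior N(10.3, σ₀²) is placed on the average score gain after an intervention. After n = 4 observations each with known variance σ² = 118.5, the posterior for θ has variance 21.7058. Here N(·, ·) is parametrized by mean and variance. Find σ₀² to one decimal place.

σ₀² = 81.2

For the Normal–Normal model with known σ², precisions add: τ_n = τ₀ + n/σ².
So 1/σ₀² = 1/21.7058 − 4/118.5 = 0.046071 − 0.033755 = 0.012316.
Hence σ₀² = 1/0.012316 ≈ 81.2.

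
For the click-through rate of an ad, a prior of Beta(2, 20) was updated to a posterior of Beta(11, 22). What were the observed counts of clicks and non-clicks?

9 clicks and 2 non-clicks

A Beta(α, β) prior with s successes and f failures in binomial data gives a Beta(α+s, β+f) posterior.
So s = 11 − 2 = 9 and f = 22 − 20 = 2.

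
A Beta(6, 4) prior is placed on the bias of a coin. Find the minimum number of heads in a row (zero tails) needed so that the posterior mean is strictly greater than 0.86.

k = 19

After k heads and 0 tails the posterior is Beta(6+k, 4), with mean (6+k)/(6+4+k).
Set (6+k)/(10+k) > 0.86 and solve: k > (0.86·10 − 6)/(1 − 0.86) = 18.571.
The smallest integer exceeding 18.571 is 19, and checking k=19: (25)/(29) = 0.8621 > 0.86.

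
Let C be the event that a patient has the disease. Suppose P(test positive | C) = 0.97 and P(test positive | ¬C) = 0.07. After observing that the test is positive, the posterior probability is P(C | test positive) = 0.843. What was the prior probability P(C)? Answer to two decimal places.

In odds form, posterior odds = prior odds × likelihood ratio, so prior odds = posterior odds ÷ LR.
Posterior odds = 0.843/(1−0.843) = 5.3694. LR = 0.97/0.07 = 13.8571.
Prior odds = 5.3694/13.8571 = 0.3875, so P(C) = 0.3875/(1+0.3875) ≈ 0.28.

P(C) = 0.28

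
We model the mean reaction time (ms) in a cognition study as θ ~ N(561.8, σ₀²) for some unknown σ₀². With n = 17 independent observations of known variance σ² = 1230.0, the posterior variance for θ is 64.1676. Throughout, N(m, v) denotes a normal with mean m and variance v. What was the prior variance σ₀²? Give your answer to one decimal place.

Posterior precision equals prior precision plus data precision: 1/σ_n² = 1/σ₀² + n/σ².
So 1/σ₀² = 1/64.1676 − 17/1230.0 = 0.015584 − 0.013821 = 0.001763.
Hence σ₀² = 1/0.001763 ≈ 567.2.

σ₀² = 567.2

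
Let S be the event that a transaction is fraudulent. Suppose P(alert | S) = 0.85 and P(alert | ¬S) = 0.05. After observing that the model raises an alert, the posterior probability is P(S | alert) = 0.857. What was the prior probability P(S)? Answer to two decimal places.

P(S) = 0.26

In odds form, posterior odds = prior odds × likelihood ratio, so prior odds = posterior odds ÷ LR.
Posterior odds = 0.857/(1−0.857) = 5.9930. LR = 0.85/0.05 = 17.0000.
Prior odds = 5.9930/17.0000 = 0.3525, so P(S) = 0.3525/(1+0.3525) ≈ 0.26.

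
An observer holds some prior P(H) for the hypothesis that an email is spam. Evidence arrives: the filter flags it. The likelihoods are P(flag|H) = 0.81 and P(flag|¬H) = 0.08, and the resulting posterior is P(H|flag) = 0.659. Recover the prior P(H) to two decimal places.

P(H) = 0.16

Bayes' rule in odds form gives O(H|E) = O(H)·[P(E|H)/P(E|¬H)], hence O(H) = O(H|E)/LR.
Posterior odds = 0.659/(1−0.659) = 1.9326. LR = 0.81/0.08 = 10.1250.
Prior odds = 1.9326/10.1250 = 0.1909, so P(H) = 0.1909/(1+0.1909) ≈ 0.16.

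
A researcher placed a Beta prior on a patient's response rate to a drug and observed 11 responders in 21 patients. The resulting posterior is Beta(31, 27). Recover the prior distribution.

Beta(20, 17)

Under Beta–binomial conjugacy the posterior parameters are (α+s, β+f).
Subtract the data counts: 31−11=20, 27−10=17.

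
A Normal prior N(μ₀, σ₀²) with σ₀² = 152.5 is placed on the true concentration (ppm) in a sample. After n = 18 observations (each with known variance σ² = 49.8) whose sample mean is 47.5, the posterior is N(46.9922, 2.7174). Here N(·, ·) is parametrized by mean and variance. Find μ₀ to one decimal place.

μ₀ = 19.0

The posterior mean is a precision-weighted average: μ_n = (τ₀μ₀ + τ_data·x̄)/(τ₀+τ_data), with τ₀=1/σ₀² and τ_data=n/σ².
Here τ₀ = 1/152.5 = 0.006557 and τ_data = 18/49.8 = 0.361446, so τ_n = 0.368003.
Rearranging for μ₀: μ₀ = (μ_n·τ_n − τ_data·x̄)/τ₀ = (46.9922·0.368003 − 0.361446·47.5) / 0.006557 = 0.124586/0.006557 ≈ 19.0.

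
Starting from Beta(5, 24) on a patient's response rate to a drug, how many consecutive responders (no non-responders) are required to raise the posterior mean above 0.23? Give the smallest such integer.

k = 3

After k responders and 0 non-responders the posterior is Beta(5+k, 24), with mean (5+k)/(5+24+k).
Set (5+k)/(29+k) > 0.23 and solve: k > (0.23·29 − 5)/(1 − 0.23) = 2.169.
The smallest integer exceeding 2.169 is 3, and checking k=3: (8)/(32) = 0.2500 > 0.23.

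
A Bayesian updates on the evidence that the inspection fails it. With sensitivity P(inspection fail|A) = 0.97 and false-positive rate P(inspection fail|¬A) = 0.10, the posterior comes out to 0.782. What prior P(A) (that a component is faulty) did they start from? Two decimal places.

Bayes' rule in odds form gives O(A|E) = O(A)·[P(E|A)/P(E|¬A)], hence O(A) = O(A|E)/LR.
Posterior odds = 0.782/(1−0.782) = 3.5872. LR = 0.97/0.10 = 9.7000.
Prior odds = 3.5872/9.7000 = 0.3698, so P(A) = 0.3698/(1+0.3698) ≈ 0.27.

P(A) = 0.27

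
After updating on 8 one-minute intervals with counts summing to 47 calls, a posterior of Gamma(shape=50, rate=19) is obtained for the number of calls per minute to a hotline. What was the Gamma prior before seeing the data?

Gamma(shape=3, rate=11)

A Gamma(α, β) prior (rate parametrization) on a Poisson rate with n observations summing to S gives posterior Gamma(α+S, β+n).
So α = 50 − 47 = 3 and β = 19 − 8 = 11.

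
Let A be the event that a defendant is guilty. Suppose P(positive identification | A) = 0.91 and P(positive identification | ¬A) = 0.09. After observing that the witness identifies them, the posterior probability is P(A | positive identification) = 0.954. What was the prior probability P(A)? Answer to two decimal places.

P(A) = 0.67

In odds form, posterior odds = prior odds × likelihood ratio, so prior odds = posterior odds ÷ LR.
Posterior odds = 0.954/(1−0.954) = 20.7391. LR = 0.91/0.09 = 10.1111.
Prior odds = 20.7391/10.1111 = 2.0511, so P(A) = 2.0511/(1+2.0511) ≈ 0.67.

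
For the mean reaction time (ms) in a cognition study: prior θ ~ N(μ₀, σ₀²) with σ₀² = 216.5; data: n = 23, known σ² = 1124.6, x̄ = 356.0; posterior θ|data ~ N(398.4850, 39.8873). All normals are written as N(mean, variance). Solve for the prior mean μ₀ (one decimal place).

The posterior mean is a precision-weighted average: μ_n = (τ₀μ₀ + τ_data·x̄)/(τ₀+τ_data), with τ₀=1/σ₀² and τ_data=n/σ².
Here τ₀ = 1/216.5 = 0.004619 and τ_data = 23/1124.6 = 0.020452, so τ_n = 0.025071.
Rearranging for μ₀: μ₀ = (μ_n·τ_n − τ_data·x̄)/τ₀ = (398.4850·0.025071 − 0.020452·356.0) / 0.004619 = 2.709505/0.004619 ≈ 586.6.

μ₀ = 586.6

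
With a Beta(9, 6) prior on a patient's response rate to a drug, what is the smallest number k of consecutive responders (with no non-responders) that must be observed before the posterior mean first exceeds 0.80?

k = 16

After k responders and 0 non-responders the posterior is Beta(9+k, 6), with mean (9+k)/(9+6+k).
Set (9+k)/(15+k) > 0.80 and solve: k > (0.80·15 − 9)/(1 − 0.80) = 15.000.
The smallest integer exceeding 15.000 is 16, and checking k=16: (25)/(31) = 0.8065 > 0.80.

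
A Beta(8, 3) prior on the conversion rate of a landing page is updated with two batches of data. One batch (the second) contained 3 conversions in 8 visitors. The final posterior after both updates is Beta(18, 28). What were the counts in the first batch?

Sequential conjugate updates are equivalent to a single update on the pooled data, so total successes = posterior α − prior α and total failures = posterior β − prior β.
Total across both batches: 18−8=10 conversions, 28−3=25 bounces.
Subtract the second batch: 10−3=7 conversions and 25−5=20 bounces.

7 conversions and 20 bounces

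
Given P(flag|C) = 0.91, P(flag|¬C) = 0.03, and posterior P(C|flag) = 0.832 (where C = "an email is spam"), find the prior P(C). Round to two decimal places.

Bayes' rule in odds form gives O(C|E) = O(C)·[P(E|C)/P(E|¬C)], hence O(C) = O(C|E)/LR.
Posterior odds = 0.832/(1−0.832) = 4.9524. LR = 0.91/0.03 = 30.3333.
Prior odds = 4.9524/30.3333 = 0.1633, so P(C) = 0.1633/(1+0.1633) ≈ 0.14.

P(C) = 0.14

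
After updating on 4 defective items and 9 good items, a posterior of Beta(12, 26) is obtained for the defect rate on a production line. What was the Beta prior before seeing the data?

Beta(8, 17)

A Beta(α, β) prior with s successes and f failures in binomial data gives a Beta(α+s, β+f) posterior.
So α = 12 − 4 = 8 and β = 26 − 9 = 17.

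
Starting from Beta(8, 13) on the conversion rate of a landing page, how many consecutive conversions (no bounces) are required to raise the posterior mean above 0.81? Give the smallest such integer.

After k conversions and 0 bounces the posterior is Beta(8+k, 13), with mean (8+k)/(8+13+k).
Set (8+k)/(21+k) > 0.81 and solve: k > (0.81·21 − 8)/(1 − 0.81) = 47.421.
The smallest integer exceeding 47.421 is 48.

k = 48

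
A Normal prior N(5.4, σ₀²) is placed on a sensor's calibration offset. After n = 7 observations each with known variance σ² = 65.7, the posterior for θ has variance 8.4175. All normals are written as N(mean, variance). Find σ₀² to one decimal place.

For the Normal–Normal model with known σ², precisions add: τ_n = τ₀ + n/σ².
So 1/σ₀² = 1/8.4175 − 7/65.7 = 0.118800 − 0.106545 = 0.012255.
Hence σ₀² = 1/0.012255 ≈ 81.6.

σ₀² = 81.6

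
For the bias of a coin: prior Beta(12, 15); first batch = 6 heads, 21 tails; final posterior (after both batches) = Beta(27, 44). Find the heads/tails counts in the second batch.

Because Beta–binomial updating is additive in the counts, the combined data contributed (α_post−α_prior, β_post−β_prior) successes and failures.
Total across both batches: 27−12=15 heads, 44−15=29 tails.
Subtract the first batch: 15−6=9 heads and 29−21=8 tails.

9 heads and 8 tails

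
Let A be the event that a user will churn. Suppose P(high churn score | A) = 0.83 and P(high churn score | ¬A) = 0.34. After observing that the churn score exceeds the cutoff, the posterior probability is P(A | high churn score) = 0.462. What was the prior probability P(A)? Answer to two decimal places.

P(A) = 0.26

Bayes' rule in odds form gives O(A|E) = O(A)·[P(E|A)/P(E|¬A)], hence O(A) = O(A|E)/LR.
Posterior odds = 0.462/(1−0.462) = 0.8587. LR = 0.83/0.34 = 2.4412.
Prior odds = 0.8587/2.4412 = 0.3518, so P(A) = 0.3518/(1+0.3518) ≈ 0.26.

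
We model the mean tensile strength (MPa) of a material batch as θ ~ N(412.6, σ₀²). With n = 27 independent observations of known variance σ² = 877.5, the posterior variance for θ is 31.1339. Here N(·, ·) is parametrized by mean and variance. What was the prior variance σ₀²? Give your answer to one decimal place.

σ₀² = 740.7

Posterior precision equals prior precision plus data precision: 1/σ_n² = 1/σ₀² + n/σ².
So 1/σ₀² = 1/31.1339 − 27/877.5 = 0.032119 − 0.030769 = 0.001350.
Hence σ₀² = 1/0.001350 ≈ 740.7.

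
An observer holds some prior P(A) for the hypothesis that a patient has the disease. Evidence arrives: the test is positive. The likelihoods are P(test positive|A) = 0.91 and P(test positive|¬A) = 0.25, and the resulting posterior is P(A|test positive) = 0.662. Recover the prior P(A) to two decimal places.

Bayes' rule in odds form gives O(A|E) = O(A)·[P(E|A)/P(E|¬A)], hence O(A) = O(A|E)/LR.
Posterior odds = 0.662/(1−0.662) = 1.9586. LR = 0.91/0.25 = 3.6400.
Prior odds = 1.9586/3.6400 = 0.5381, so P(A) = 0.5381/(1+0.5381) ≈ 0.35.

P(A) = 0.35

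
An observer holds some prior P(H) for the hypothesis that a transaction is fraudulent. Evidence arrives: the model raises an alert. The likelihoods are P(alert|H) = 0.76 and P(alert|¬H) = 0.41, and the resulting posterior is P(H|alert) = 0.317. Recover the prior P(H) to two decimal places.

P(H) = 0.20

In odds form, posterior odds = prior odds × likelihood ratio, so prior odds = posterior odds ÷ LR.
Posterior odds = 0.317/(1−0.317) = 0.4641. LR = 0.76/0.41 = 1.8537.
Prior odds = 0.4641/1.8537 = 0.2504, so P(H) = 0.2504/(1+0.2504) ≈ 0.20.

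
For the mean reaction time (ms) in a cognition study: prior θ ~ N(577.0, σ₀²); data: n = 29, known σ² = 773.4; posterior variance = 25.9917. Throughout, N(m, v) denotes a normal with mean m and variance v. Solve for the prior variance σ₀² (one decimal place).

σ₀² = 1023.5

For the Normal–Normal model with known σ², precisions add: τ_n = τ₀ + n/σ².
So 1/σ₀² = 1/25.9917 − 29/773.4 = 0.038474 − 0.037497 = 0.000977.
Hence σ₀² = 1/0.000977 ≈ 1023.5.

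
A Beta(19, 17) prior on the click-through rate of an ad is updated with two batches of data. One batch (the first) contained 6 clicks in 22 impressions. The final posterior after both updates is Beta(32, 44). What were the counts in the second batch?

7 clicks and 11 non-clicks

Sequential conjugate updates are equivalent to a single update on the pooled data, so total successes = posterior α − prior α and total failures = posterior β − prior β.
Total across both batches: 32−19=13 clicks, 44−17=27 non-clicks.
Subtract the first batch: 13−6=7 clicks and 27−16=11 non-clicks.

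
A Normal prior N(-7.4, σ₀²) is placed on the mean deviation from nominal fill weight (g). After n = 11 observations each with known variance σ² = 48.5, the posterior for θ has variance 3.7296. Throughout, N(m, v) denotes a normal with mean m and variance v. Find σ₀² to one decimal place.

σ₀² = 24.2

For the Normal–Normal model with known σ², precisions add: τ_n = τ₀ + n/σ².
So 1/σ₀² = 1/3.7296 − 11/48.5 = 0.268125 − 0.226804 = 0.041321.
Hence σ₀² = 1/0.041321 ≈ 24.2.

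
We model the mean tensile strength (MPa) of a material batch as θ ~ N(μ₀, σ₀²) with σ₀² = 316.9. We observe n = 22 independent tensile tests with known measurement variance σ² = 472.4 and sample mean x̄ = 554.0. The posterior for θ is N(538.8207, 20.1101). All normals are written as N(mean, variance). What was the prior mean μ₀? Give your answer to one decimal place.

The posterior mean is a precision-weighted average: μ_n = (τ₀μ₀ + τ_data·x̄)/(τ₀+τ_data), with τ₀=1/σ₀² and τ_data=n/σ².
Here τ₀ = 1/316.9 = 0.003156 and τ_data = 22/472.4 = 0.046571, so τ_n = 0.049727.
Rearranging for μ₀: μ₀ = (μ_n·τ_n − τ_data·x̄)/τ₀ = (538.8207·0.049727 − 0.046571·554.0) / 0.003156 = 0.993603/0.003156 ≈ 314.8.

μ₀ = 314.8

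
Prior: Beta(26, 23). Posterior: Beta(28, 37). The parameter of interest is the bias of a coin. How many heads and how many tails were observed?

2 heads and 14 tails

A Beta(α, β) prior with s successes and f failures in binomial data gives a Beta(α+s, β+f) posterior.
Match parameters: s=28−26=2, f=37−23=14.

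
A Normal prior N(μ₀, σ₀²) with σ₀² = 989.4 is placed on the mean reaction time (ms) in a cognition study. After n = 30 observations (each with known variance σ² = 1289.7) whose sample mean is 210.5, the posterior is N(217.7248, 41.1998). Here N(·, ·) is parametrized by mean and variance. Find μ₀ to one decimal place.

The posterior mean is a precision-weighted average: μ_n = (τ₀μ₀ + τ_data·x̄)/(τ₀+τ_data), with τ₀=1/σ₀² and τ_data=n/σ².
Here τ₀ = 1/989.4 = 0.001011 and τ_data = 30/1289.7 = 0.023261, so τ_n = 0.024272.
Rearranging for μ₀: μ₀ = (μ_n·τ_n − τ_data·x̄)/τ₀ = (217.7248·0.024272 − 0.023261·210.5) / 0.001011 = 0.388176/0.001011 ≈ 384.0.

μ₀ = 384.0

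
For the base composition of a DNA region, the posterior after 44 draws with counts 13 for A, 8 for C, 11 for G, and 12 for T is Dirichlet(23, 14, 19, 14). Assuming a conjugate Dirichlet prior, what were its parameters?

Dirichlet(10, 6, 8, 2)

For a Dirichlet(α) prior with multinomial counts c, the posterior is Dirichlet(α + c) componentwise.
Subtract each count from the matching posterior parameter: 23−13=10, 14−8=6, 19−11=8, 14−12=2.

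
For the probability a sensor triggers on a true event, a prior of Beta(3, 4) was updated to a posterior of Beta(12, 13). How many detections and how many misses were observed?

9 detections and 9 misses

A Beta(α, β) prior with s successes and f failures in binomial data gives a Beta(α+s, β+f) posterior.
Match parameters: s=12−3=9, f=13−4=9.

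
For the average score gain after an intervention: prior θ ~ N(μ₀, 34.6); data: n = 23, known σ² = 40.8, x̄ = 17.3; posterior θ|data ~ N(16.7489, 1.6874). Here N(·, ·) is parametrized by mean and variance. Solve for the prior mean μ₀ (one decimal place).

With known observation variance, the Normal–Normal posterior has precision τ_n = τ₀ + n/σ² and mean μ_n = (τ₀μ₀ + (n/σ²)x̄)/τ_n.
Here τ₀ = 1/34.6 = 0.028902 and τ_data = 23/40.8 = 0.563725, so τ_n = 0.592627.
Rearranging for μ₀: μ₀ = (μ_n·τ_n − τ_data·x̄)/τ₀ = (16.7489·0.592627 − 0.563725·17.3) / 0.028902 = 0.173408/0.028902 ≈ 6.0.

μ₀ = 6.0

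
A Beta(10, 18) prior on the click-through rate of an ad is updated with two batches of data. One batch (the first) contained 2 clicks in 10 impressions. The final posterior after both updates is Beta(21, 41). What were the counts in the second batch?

9 clicks and 15 non-clicks

Sequential conjugate updates are equivalent to a single update on the pooled data, so total successes = posterior α − prior α and total failures = posterior β − prior β.
Total across both batches: 21−10=11 clicks, 41−18=23 non-clicks.
Subtract the first batch: 11−2=9 clicks and 23−8=15 non-clicks.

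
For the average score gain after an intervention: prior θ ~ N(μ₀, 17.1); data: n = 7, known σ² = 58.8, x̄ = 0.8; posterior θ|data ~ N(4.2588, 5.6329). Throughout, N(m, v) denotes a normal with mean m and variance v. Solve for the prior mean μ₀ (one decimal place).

With known observation variance, the Normal–Normal posterior has precision τ_n = τ₀ + n/σ² and mean μ_n = (τ₀μ₀ + (n/σ²)x̄)/τ_n.
Here τ₀ = 1/17.1 = 0.058480 and τ_data = 7/58.8 = 0.119048, so τ_n = 0.177528.
Rearranging for μ₀: μ₀ = (μ_n·τ_n − τ_data·x̄)/τ₀ = (4.2588·0.177528 − 0.119048·0.8) / 0.058480 = 0.660818/0.058480 ≈ 11.3.

μ₀ = 11.3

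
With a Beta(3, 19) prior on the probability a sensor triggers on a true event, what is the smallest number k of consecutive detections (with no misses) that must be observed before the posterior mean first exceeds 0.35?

k = 8

After k detections and 0 misses the posterior is Beta(3+k, 19), with mean (3+k)/(3+19+k).
Set (3+k)/(22+k) > 0.35 and solve: k > (0.35·22 − 3)/(1 − 0.35) = 7.231.
The smallest integer exceeding 7.231 is 8.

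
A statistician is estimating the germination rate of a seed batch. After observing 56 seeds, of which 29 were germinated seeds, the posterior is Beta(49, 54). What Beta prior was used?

A Beta(α, β) prior with s successes and f failures in binomial data gives a Beta(α+s, β+f) posterior.
So α = 49 − 29 = 20 and β = 54 − 27 = 27.

Beta(20, 27)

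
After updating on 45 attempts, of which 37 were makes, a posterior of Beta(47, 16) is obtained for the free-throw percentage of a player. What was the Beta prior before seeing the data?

Beta is conjugate to the binomial likelihood: posterior = Beta(a+s, b+f).
So a = 47 − 37 = 10 and b = 16 − 8 = 8.

Beta(10, 8)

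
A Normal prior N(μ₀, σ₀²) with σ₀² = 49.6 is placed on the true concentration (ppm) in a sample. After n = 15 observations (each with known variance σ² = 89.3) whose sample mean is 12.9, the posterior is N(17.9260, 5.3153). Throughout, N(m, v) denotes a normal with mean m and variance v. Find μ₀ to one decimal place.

μ₀ = 59.8

With known observation variance, the Normal–Normal posterior has precision τ_n = τ₀ + n/σ² and mean μ_n = (τ₀μ₀ + (n/σ²)x̄)/τ_n.
Here τ₀ = 1/49.6 = 0.020161 and τ_data = 15/89.3 = 0.167973, so τ_n = 0.188134.
Rearranging for μ₀: μ₀ = (μ_n·τ_n − τ_data·x̄)/τ₀ = (17.9260·0.188134 − 0.167973·12.9) / 0.020161 = 1.205638/0.020161 ≈ 59.8.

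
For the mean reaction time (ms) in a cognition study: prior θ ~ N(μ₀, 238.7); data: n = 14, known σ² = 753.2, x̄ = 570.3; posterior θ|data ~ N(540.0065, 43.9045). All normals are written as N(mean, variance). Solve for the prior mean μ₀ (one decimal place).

μ₀ = 405.6

With known observation variance, the Normal–Normal posterior has precision τ_n = τ₀ + n/σ² and mean μ_n = (τ₀μ₀ + (n/σ²)x̄)/τ_n.
Here τ₀ = 1/238.7 = 0.004189 and τ_data = 14/753.2 = 0.018587, so τ_n = 0.022776.
Rearranging for μ₀: μ₀ = (μ_n·τ_n − τ_data·x̄)/τ₀ = (540.0065·0.022776 − 0.018587·570.3) / 0.004189 = 1.699022/0.004189 ≈ 405.6.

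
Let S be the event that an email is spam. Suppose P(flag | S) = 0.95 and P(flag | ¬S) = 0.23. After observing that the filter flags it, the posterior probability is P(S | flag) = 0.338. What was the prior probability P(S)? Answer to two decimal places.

P(S) = 0.11

Bayes' rule in odds form gives O(S|E) = O(S)·[P(E|S)/P(E|¬S)], hence O(S) = O(S|E)/LR.
Posterior odds = 0.338/(1−0.338) = 0.5106. LR = 0.95/0.23 = 4.1304.
Prior odds = 0.5106/4.1304 = 0.1236, so P(S) = 0.1236/(1+0.1236) ≈ 0.11.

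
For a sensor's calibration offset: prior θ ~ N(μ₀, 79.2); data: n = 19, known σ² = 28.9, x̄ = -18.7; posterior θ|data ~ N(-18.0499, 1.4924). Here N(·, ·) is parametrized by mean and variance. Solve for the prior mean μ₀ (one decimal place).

The posterior mean is a precision-weighted average: μ_n = (τ₀μ₀ + τ_data·x̄)/(τ₀+τ_data), with τ₀=1/σ₀² and τ_data=n/σ².
Here τ₀ = 1/79.2 = 0.012626 and τ_data = 19/28.9 = 0.657439, so τ_n = 0.670065.
Rearranging for μ₀: μ₀ = (μ_n·τ_n − τ_data·x̄)/τ₀ = (-18.0499·0.670065 − 0.657439·-18.7) / 0.012626 = 0.199503/0.012626 ≈ 15.8.

μ₀ = 15.8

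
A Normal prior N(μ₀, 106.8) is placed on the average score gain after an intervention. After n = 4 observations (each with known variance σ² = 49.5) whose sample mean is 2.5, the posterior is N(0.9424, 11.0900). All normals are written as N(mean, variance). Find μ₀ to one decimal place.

μ₀ = -12.5

The posterior mean is a precision-weighted average: μ_n = (τ₀μ₀ + τ_data·x̄)/(τ₀+τ_data), with τ₀=1/σ₀² and τ_data=n/σ².
Here τ₀ = 1/106.8 = 0.009363 and τ_data = 4/49.5 = 0.080808, so τ_n = 0.090171.
Rearranging for μ₀: μ₀ = (μ_n·τ_n − τ_data·x̄)/τ₀ = (0.9424·0.090171 − 0.080808·2.5) / 0.009363 = -0.117043/0.009363 ≈ -12.5.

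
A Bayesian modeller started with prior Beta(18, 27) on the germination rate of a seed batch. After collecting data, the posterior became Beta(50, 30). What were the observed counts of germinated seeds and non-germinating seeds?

Under Beta–binomial conjugacy the posterior parameters are (a+s, b+f).
Match parameters: s=50−18=32, f=30−27=3.

32 germinated seeds and 3 non-germinating seeds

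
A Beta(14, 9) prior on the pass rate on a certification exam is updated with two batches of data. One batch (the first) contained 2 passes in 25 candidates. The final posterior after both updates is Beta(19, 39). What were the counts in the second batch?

3 passes and 7 failures

Sequential conjugate updates are equivalent to a single update on the pooled data, so total successes = posterior α − prior α and total failures = posterior β − prior β.
Total across both batches: 19−14=5 passes, 39−9=30 failures.
Subtract the first batch: 5−2=3 passes and 30−23=7 failures.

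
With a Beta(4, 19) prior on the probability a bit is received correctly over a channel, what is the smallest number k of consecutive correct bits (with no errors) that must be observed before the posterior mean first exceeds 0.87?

After k correct bits and 0 errors the posterior is Beta(4+k, 19), with mean (4+k)/(4+19+k).
Set (4+k)/(23+k) > 0.87 and solve: k > (0.87·23 − 4)/(1 − 0.87) = 123.154.
The smallest integer exceeding 123.154 is 124.

k = 124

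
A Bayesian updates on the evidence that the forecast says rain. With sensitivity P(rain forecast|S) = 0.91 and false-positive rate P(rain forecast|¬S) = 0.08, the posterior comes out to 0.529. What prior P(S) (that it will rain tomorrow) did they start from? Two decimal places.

P(S) = 0.09

Bayes' rule in odds form gives O(S|E) = O(S)·[P(E|S)/P(E|¬S)], hence O(S) = O(S|E)/LR.
Posterior odds = 0.529/(1−0.529) = 1.1231. LR = 0.91/0.08 = 11.3750.
Prior odds = 1.1231/11.3750 = 0.0987, so P(S) = 0.0987/(1+0.0987) ≈ 0.09.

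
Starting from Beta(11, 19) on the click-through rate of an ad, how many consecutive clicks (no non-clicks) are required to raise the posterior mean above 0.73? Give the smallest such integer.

k = 41

After k clicks and 0 non-clicks the posterior is Beta(11+k, 19), with mean (11+k)/(11+19+k).
Set (11+k)/(30+k) > 0.73 and solve: k > (0.73·30 − 11)/(1 − 0.73) = 40.370.
The smallest integer exceeding 40.370 is 41, and checking k=41: (52)/(71) = 0.7324 > 0.73.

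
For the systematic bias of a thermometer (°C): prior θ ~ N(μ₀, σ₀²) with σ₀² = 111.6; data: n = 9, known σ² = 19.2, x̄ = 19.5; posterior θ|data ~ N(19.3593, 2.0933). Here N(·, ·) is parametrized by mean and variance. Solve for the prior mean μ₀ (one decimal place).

The posterior mean is a precision-weighted average: μ_n = (τ₀μ₀ + τ_data·x̄)/(τ₀+τ_data), with τ₀=1/σ₀² and τ_data=n/σ².
Here τ₀ = 1/111.6 = 0.008961 and τ_data = 9/19.2 = 0.468750, so τ_n = 0.477711.
Rearranging for μ₀: μ₀ = (μ_n·τ_n − τ_data·x̄)/τ₀ = (19.3593·0.477711 − 0.468750·19.5) / 0.008961 = 0.107526/0.008961 ≈ 12.0.

μ₀ = 12.0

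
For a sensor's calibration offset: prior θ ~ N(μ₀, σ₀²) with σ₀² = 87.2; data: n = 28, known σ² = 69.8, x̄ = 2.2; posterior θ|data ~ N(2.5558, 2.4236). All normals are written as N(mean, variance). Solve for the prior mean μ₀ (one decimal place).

With known observation variance, the Normal–Normal posterior has precision τ_n = τ₀ + n/σ² and mean μ_n = (τ₀μ₀ + (n/σ²)x̄)/τ_n.
Here τ₀ = 1/87.2 = 0.011468 and τ_data = 28/69.8 = 0.401146, so τ_n = 0.412614.
Rearranging for μ₀: μ₀ = (μ_n·τ_n − τ_data·x̄)/τ₀ = (2.5558·0.412614 − 0.401146·2.2) / 0.011468 = 0.172038/0.011468 ≈ 15.0.

μ₀ = 15.0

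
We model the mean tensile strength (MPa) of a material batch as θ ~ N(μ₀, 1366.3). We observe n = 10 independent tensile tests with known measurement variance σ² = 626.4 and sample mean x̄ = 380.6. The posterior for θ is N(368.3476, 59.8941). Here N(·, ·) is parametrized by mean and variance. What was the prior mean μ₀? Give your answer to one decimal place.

The posterior mean is a precision-weighted average: μ_n = (τ₀μ₀ + τ_data·x̄)/(τ₀+τ_data), with τ₀=1/σ₀² and τ_data=n/σ².
Here τ₀ = 1/1366.3 = 0.000732 and τ_data = 10/626.4 = 0.015964, so τ_n = 0.016696.
Rearranging for μ₀: μ₀ = (μ_n·τ_n − τ_data·x̄)/τ₀ = (368.3476·0.016696 − 0.015964·380.6) / 0.000732 = 0.074033/0.000732 ≈ 101.1.

μ₀ = 101.1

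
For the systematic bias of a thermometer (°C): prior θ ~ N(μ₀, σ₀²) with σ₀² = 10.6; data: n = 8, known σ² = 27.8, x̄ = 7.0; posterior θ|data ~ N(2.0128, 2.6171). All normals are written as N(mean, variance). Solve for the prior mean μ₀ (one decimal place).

μ₀ = -13.2

The posterior mean is a precision-weighted average: μ_n = (τ₀μ₀ + τ_data·x̄)/(τ₀+τ_data), with τ₀=1/σ₀² and τ_data=n/σ².
Here τ₀ = 1/10.6 = 0.094340 and τ_data = 8/27.8 = 0.287770, so τ_n = 0.382110.
Rearranging for μ₀: μ₀ = (μ_n·τ_n − τ_data·x̄)/τ₀ = (2.0128·0.382110 − 0.287770·7.0) / 0.094340 = -1.245279/0.094340 ≈ -13.2.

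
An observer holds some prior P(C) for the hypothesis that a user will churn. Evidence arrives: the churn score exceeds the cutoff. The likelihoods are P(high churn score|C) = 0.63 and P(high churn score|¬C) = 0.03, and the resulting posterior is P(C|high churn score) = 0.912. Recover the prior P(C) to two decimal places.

P(C) = 0.33

In odds form, posterior odds = prior odds × likelihood ratio, so prior odds = posterior odds ÷ LR.
Posterior odds = 0.912/(1−0.912) = 10.3636. LR = 0.63/0.03 = 21.0000.
Prior odds = 10.3636/21.0000 = 0.4935, so P(C) = 0.4935/(1+0.4935) ≈ 0.33.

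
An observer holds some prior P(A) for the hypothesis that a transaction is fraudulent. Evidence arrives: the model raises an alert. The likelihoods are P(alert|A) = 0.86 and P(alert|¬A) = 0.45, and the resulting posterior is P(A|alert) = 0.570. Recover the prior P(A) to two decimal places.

In odds form, posterior odds = prior odds × likelihood ratio, so prior odds = posterior odds ÷ LR.
Posterior odds = 0.570/(1−0.570) = 1.3256. LR = 0.86/0.45 = 1.9111.
Prior odds = 1.3256/1.9111 = 0.6936, so P(A) = 0.6936/(1+0.6936) ≈ 0.41.

P(A) = 0.41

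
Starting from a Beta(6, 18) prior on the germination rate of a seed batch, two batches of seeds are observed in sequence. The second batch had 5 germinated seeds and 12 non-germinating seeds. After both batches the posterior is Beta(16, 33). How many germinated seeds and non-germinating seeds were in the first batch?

5 germinated seeds and 3 non-germinating seeds

Sequential conjugate updates are equivalent to a single update on the pooled data, so total successes = posterior α − prior α and total failures = posterior β − prior β.
Total across both batches: 16−6=10 germinated seeds, 33−18=15 non-germinating seeds.
Subtract the second batch: 10−5=5 germinated seeds and 15−12=3 non-germinating seeds.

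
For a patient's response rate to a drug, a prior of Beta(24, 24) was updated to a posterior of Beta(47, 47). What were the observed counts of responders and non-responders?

Beta is conjugate to the binomial likelihood: posterior = Beta(a+s, b+f).
So s = 47 − 24 = 23 and f = 47 − 24 = 23.

23 responders and 23 non-responders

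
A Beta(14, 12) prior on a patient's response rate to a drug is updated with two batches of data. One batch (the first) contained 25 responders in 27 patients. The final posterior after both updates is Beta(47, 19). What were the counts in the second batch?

8 responders and 5 non-responders

Sequential conjugate updates are equivalent to a single update on the pooled data, so total successes = posterior α − prior α and total failures = posterior β − prior β.
Total across both batches: 47−14=33 responders, 19−12=7 non-responders.
Subtract the first batch: 33−25=8 responders and 7−2=5 non-responders.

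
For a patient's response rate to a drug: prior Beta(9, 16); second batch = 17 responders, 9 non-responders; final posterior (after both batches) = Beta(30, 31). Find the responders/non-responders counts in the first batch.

4 responders and 6 non-responders

Sequential conjugate updates are equivalent to a single update on the pooled data, so total successes = posterior α − prior α and total failures = posterior β − prior β.
Total across both batches: 30−9=21 responders, 31−16=15 non-responders.
Subtract the second batch: 21−17=4 responders and 15−9=6 non-responders.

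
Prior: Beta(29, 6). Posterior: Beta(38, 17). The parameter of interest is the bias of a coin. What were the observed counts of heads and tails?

Beta is conjugate to the binomial likelihood: posterior = Beta(α+s, β+f).
So s = 38 − 29 = 9 and f = 17 − 6 = 11.

9 heads and 11 tails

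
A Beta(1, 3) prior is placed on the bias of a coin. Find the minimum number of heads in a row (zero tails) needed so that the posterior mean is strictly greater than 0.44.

k = 2

After k heads and 0 tails the posterior is Beta(1+k, 3), with mean (1+k)/(1+3+k).
Set (1+k)/(4+k) > 0.44 and solve: k > (0.44·4 − 1)/(1 − 0.44) = 1.357.
The smallest integer exceeding 1.357 is 2.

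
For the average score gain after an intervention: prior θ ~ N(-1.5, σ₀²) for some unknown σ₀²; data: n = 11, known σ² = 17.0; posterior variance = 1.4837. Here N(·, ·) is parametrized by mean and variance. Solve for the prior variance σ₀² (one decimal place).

σ₀² = 37.1

For the Normal–Normal model with known σ², precisions add: τ_n = τ₀ + n/σ².
So 1/σ₀² = 1/1.4837 − 11/17.0 = 0.673991 − 0.647059 = 0.026932.
Hence σ₀² = 1/0.026932 ≈ 37.1.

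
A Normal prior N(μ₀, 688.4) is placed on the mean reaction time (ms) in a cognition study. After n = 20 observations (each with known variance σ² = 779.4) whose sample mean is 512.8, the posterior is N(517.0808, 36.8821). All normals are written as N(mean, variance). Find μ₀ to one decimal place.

With known observation variance, the Normal–Normal posterior has precision τ_n = τ₀ + n/σ² and mean μ_n = (τ₀μ₀ + (n/σ²)x̄)/τ_n.
Here τ₀ = 1/688.4 = 0.001453 and τ_data = 20/779.4 = 0.025661, so τ_n = 0.027114.
Rearranging for μ₀: μ₀ = (μ_n·τ_n − τ_data·x̄)/τ₀ = (517.0808·0.027114 − 0.025661·512.8) / 0.001453 = 0.861168/0.001453 ≈ 592.7.

μ₀ = 592.7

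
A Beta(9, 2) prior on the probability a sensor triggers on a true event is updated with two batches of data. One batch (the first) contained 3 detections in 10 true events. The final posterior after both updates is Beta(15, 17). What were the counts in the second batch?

3 detections and 8 misses

Because Beta–binomial updating is additive in the counts, the combined data contributed (α_post−α_prior, β_post−β_prior) successes and failures.
Total across both batches: 15−9=6 detections, 17−2=15 misses.
Subtract the first batch: 6−3=3 detections and 15−7=8 misses.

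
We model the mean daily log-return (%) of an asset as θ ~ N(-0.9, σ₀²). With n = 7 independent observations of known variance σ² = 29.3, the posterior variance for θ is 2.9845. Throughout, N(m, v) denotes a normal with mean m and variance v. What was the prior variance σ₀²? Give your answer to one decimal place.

σ₀² = 10.4

Posterior precision equals prior precision plus data precision: 1/σ_n² = 1/σ₀² + n/σ².
So 1/σ₀² = 1/2.9845 − 7/29.3 = 0.335064 − 0.238908 = 0.096156.
Hence σ₀² = 1/0.096156 ≈ 10.4.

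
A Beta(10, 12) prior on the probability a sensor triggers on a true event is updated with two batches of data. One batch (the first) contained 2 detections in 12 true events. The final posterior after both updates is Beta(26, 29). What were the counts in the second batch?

Because Beta–binomial updating is additive in the counts, the combined data contributed (α_post−α_prior, β_post−β_prior) successes and failures.
Total across both batches: 26−10=16 detections, 29−12=17 misses.
Subtract the first batch: 16−2=14 detections and 17−10=7 misses.

14 detections and 7 misses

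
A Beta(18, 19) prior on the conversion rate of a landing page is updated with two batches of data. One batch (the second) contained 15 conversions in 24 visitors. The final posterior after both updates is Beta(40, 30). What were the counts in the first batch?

7 conversions and 2 bounces

Because Beta–binomial updating is additive in the counts, the combined data contributed (α_post−α_prior, β_post−β_prior) successes and failures.
Total across both batches: 40−18=22 conversions, 30−19=11 bounces.
Subtract the second batch: 22−15=7 conversions and 11−9=2 bounces.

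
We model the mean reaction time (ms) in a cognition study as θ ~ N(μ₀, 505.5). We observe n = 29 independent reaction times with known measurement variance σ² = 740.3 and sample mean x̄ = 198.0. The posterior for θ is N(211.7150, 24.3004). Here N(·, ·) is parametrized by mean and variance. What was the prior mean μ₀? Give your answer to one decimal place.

μ₀ = 483.3

The posterior mean is a precision-weighted average: μ_n = (τ₀μ₀ + τ_data·x̄)/(τ₀+τ_data), with τ₀=1/σ₀² and τ_data=n/σ².
Here τ₀ = 1/505.5 = 0.001978 and τ_data = 29/740.3 = 0.039173, so τ_n = 0.041151.
Rearranging for μ₀: μ₀ = (μ_n·τ_n − τ_data·x̄)/τ₀ = (211.7150·0.041151 − 0.039173·198.0) / 0.001978 = 0.956030/0.001978 ≈ 483.3.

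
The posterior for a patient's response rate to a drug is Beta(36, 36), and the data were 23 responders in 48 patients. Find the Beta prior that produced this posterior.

A Beta(α, β) prior with s successes and f failures in binomial data gives a Beta(α+s, β+f) posterior.
Subtract the data counts: 36−23=13, 36−25=11.

Beta(13, 11)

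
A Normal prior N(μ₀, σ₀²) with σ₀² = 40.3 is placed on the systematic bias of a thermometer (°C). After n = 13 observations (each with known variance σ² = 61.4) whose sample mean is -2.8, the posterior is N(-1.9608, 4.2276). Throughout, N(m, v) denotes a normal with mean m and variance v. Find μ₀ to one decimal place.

μ₀ = 5.2

With known observation variance, the Normal–Normal posterior has precision τ_n = τ₀ + n/σ² and mean μ_n = (τ₀μ₀ + (n/σ²)x̄)/τ_n.
Here τ₀ = 1/40.3 = 0.024814 and τ_data = 13/61.4 = 0.211726, so τ_n = 0.236540.
Rearranging for μ₀: μ₀ = (μ_n·τ_n − τ_data·x̄)/τ₀ = (-1.9608·0.236540 − 0.211726·-2.8) / 0.024814 = 0.129025/0.024814 ≈ 5.2.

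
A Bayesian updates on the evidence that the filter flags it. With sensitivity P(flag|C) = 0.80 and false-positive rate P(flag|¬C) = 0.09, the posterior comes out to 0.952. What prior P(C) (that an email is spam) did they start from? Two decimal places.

P(C) = 0.69

Bayes' rule in odds form gives O(C|E) = O(C)·[P(E|C)/P(E|¬C)], hence O(C) = O(C|E)/LR.
Posterior odds = 0.952/(1−0.952) = 19.8333. LR = 0.80/0.09 = 8.8889.
Prior odds = 19.8333/8.8889 = 2.2312, so P(C) = 2.2312/(1+2.2312) ≈ 0.69.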